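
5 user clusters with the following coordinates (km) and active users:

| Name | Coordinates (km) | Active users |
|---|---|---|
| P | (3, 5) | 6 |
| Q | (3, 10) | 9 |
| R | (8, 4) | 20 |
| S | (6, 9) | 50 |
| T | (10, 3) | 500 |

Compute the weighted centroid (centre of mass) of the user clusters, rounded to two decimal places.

(9.41, 3.68)

The minimiser of Σwᵢ‖p−pᵢ‖² is the weighted centroid p* = (Σwᵢpᵢ)/(Σwᵢ).
Σwᵢ = 585.
Σwᵢxᵢ = 6·3 + 9·3 + 20·8 + 50·6 + 500·10 = 5505.
Σwᵢyᵢ = 6·5 + 9·10 + 20·4 + 50·9 + 500·3 = 2150.
x* = 5505/585 = 9.41, y* = 2150/585 = 3.68.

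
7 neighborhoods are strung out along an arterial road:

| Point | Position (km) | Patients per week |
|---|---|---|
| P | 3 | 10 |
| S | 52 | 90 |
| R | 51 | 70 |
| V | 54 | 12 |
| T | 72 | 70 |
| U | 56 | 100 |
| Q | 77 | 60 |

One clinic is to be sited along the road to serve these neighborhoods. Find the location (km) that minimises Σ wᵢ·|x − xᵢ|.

For a sum of weighted absolute distances on a line, the optimum is the weighted median (not the mean). Total weight W = 412; half-weight = 206.
Sort by position and accumulate weight:
  km 3 (P, w=10) → cum 10
  km 51 (R, w=70) → cum 80
  km 52 (S, w=90) → cum 170
  km 54 (V, w=12) → cum 182
  km 56 (U, w=100) → cum 282  ≥ 206 → median here
  km 72 (T, w=70) → cum 352
  km 77 (Q, w=60) → cum 412
Optimal location: km 56.

x = 56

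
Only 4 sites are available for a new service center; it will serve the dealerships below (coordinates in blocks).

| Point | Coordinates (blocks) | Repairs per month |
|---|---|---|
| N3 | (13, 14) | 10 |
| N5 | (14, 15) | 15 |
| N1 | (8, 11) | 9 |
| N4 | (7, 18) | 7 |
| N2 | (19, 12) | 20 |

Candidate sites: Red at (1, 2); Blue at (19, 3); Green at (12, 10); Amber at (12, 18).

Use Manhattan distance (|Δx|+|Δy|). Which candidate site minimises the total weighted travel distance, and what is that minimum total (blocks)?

Total weighted distance at each candidate:
  Red (1, 2): total = 1488
  Blue (19, 3): total = 965
  Green (12, 10): total = 471
  Amber (12, 18): total = 519
Minimum is at Green with total 471 blocks.

Green, total 471 blocks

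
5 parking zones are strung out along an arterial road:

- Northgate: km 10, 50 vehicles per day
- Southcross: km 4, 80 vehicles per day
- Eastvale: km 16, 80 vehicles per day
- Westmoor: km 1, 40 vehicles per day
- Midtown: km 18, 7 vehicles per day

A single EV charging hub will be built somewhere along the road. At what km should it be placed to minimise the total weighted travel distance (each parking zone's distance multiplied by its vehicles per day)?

For a sum of weighted absolute distances on a line, the optimum is the weighted median (not the mean). Total weight W = 257; half-weight = 128.5.
Sort by position and accumulate weight:
  km 1 (Westmoor, w=40) → cum 40
  km 4 (Southcross, w=80) → cum 120
  km 10 (Northgate, w=50) → cum 170  ≥ 128.5 → median here
  km 16 (Eastvale, w=80) → cum 250
  km 18 (Midtown, w=7) → cum 257
Optimal location: km 10.

x = 10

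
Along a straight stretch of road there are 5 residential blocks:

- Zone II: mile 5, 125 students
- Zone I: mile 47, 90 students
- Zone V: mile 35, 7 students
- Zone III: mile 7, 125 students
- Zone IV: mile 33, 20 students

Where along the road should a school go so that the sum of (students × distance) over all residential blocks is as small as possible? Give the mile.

x = 7

For a sum of weighted absolute distances on a line, the optimum is the weighted median (not the mean). Total weight W = 367; half-weight = 183.5.
Sort by position and accumulate weight:
  mile 5 (Zone II, w=125) → cum 125
  mile 7 (Zone III, w=125) → cum 250  ≥ 183.5 → median here
  mile 33 (Zone IV, w=20) → cum 270
  mile 35 (Zone V, w=7) → cum 277
  mile 47 (Zone I, w=90) → cum 367
Optimal location: mile 7.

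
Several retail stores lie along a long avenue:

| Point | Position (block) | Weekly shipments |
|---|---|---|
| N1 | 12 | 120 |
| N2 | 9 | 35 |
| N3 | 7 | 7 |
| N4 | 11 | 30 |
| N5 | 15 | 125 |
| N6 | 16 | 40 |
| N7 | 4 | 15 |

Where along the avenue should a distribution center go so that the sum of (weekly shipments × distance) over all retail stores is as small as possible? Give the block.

For a sum of weighted absolute distances on a line, the optimum is the weighted median (not the mean). Total weight W = 372; half-weight = 186.
Sort by position and accumulate weight:
  block 4 (N7, w=15) → cum 15
  block 7 (N3, w=7) → cum 22
  block 9 (N2, w=35) → cum 57
  block 11 (N4, w=30) → cum 87
  block 12 (N1, w=120) → cum 207  ≥ 186 → median here
  block 15 (N5, w=125) → cum 332
  block 16 (N6, w=40) → cum 372
Optimal location: block 12.

x = 12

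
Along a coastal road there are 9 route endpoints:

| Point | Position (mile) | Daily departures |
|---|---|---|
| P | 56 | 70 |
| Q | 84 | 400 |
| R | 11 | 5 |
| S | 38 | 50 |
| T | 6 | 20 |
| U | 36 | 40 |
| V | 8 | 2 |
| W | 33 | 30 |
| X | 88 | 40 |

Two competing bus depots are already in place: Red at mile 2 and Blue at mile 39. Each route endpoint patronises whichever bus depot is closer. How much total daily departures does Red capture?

The indifferent point is the midpoint (2+39)/2 = 20.5; route endpoints left of it (closer to Red at 2) go to Red, those right go to Blue.
  T at 6 (w=20) → Red
  V at 8 (w=2) → Red
  R at 11 (w=5) → Red
  W at 33 (w=30) → Blue
  U at 36 (w=40) → Blue
  S at 38 (w=50) → Blue
  P at 56 (w=70) → Blue
  Q at 84 (w=400) → Blue
  X at 88 (w=40) → Blue
Red captures 27; Blue captures 630.

27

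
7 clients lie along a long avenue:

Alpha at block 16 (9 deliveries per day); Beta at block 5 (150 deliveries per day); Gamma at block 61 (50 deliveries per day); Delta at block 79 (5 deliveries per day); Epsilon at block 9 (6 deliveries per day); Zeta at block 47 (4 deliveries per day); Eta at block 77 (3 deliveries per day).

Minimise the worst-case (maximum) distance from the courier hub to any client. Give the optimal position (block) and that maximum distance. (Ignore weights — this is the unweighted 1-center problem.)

The 1-center on a line is the midpoint of the two extreme points: leftmost at 5, rightmost at 79.
Optimal location = (5 + 79)/2 = 42; maximum distance = (79 − 5)/2 = 37.

location 42, max distance 37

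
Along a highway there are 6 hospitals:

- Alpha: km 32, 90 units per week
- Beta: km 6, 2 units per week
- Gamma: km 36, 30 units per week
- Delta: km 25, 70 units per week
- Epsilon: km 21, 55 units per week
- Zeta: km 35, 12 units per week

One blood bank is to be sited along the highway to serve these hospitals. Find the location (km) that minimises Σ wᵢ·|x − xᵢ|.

x = 32

For a sum of weighted absolute distances on a line, the optimum is the weighted median (not the mean). Total weight W = 259; half-weight = 129.5.
Sort by position and accumulate weight:
  km 6 (Beta, w=2) → cum 2
  km 21 (Epsilon, w=55) → cum 57
  km 25 (Delta, w=70) → cum 127
  km 32 (Alpha, w=90) → cum 217  ≥ 129.5 → median here
  km 35 (Zeta, w=12) → cum 229
  km 36 (Gamma, w=30) → cum 259
Optimal location: km 32.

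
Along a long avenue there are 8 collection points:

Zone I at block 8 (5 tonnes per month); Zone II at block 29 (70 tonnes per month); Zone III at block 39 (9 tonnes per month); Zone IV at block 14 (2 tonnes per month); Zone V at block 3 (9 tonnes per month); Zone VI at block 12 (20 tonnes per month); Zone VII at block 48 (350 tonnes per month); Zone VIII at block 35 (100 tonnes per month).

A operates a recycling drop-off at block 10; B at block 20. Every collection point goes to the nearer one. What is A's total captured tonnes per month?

The indifferent point is the midpoint (10+20)/2 = 15; collection points left of it (closer to A at 10) go to A, those right go to B.
  Zone V at 3 (w=9) → A
  Zone I at 8 (w=5) → A
  Zone VI at 12 (w=20) → A
  Zone IV at 14 (w=2) → A
  Zone II at 29 (w=70) → B
  Zone VIII at 35 (w=100) → B
  Zone III at 39 (w=9) → B
  Zone VII at 48 (w=350) → B
A captures 36; B captures 529.

36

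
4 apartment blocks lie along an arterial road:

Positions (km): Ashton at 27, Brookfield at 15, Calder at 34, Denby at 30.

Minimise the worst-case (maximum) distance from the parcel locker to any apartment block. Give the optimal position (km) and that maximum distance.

The 1-center on a line is the midpoint of the two extreme points: leftmost at 15, rightmost at 34.
Optimal location = (15 + 34)/2 = 24.5; maximum distance = (34 − 15)/2 = 9.5.

location 24.5, max distance 9.5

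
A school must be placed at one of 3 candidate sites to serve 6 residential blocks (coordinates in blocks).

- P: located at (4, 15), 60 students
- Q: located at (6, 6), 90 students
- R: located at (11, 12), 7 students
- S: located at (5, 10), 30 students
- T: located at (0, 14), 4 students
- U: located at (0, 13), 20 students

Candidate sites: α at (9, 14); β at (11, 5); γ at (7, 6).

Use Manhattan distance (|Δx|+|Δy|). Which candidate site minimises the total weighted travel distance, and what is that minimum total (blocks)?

Total weighted distance at each candidate:
  α (9, 14): total = 1854
  β (11, 5): total = 2399
  γ (7, 6): total = 1400
Minimum is at γ with total 1400 blocks.

γ, total 1400 blocks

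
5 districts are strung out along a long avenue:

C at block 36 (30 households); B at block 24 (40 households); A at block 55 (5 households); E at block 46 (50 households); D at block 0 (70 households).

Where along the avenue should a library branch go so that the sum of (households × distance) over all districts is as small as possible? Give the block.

x = 24

For a sum of weighted absolute distances on a line, the optimum is the weighted median (not the mean). Total weight W = 195; half-weight = 97.5.
Sort by position and accumulate weight:
  block 0 (D, w=70) → cum 70
  block 24 (B, w=40) → cum 110  ≥ 97.5 → median here
  block 36 (C, w=30) → cum 140
  block 46 (E, w=50) → cum 190
  block 55 (A, w=5) → cum 195
Optimal location: block 24.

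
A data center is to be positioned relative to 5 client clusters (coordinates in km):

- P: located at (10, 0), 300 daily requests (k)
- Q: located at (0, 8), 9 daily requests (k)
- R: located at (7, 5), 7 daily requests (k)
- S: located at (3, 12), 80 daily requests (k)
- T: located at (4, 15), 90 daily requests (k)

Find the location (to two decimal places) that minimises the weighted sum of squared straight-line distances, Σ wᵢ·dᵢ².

(7.51, 4.97)

The minimiser of Σwᵢ‖p−pᵢ‖² is the weighted centroid p* = (Σwᵢpᵢ)/(Σwᵢ).
Σwᵢ = 486.
Σwᵢxᵢ = 300·10 + 9·0 + 7·7 + 80·3 + 90·4 = 3649.
Σwᵢyᵢ = 300·0 + 9·8 + 7·5 + 80·12 + 90·15 = 2417.
x* = 3649/486 = 7.51, y* = 2417/486 = 4.97.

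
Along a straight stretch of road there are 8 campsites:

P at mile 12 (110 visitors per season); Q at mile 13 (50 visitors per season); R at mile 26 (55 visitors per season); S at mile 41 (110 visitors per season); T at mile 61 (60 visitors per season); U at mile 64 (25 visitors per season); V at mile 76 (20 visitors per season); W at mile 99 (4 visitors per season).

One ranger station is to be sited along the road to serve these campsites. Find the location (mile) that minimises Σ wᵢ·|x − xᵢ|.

For a sum of weighted absolute distances on a line, the optimum is the weighted median (not the mean). Total weight W = 434; half-weight = 217.
Sort by position and accumulate weight:
  mile 12 (P, w=110) → cum 110
  mile 13 (Q, w=50) → cum 160
  mile 26 (R, w=55) → cum 215
  mile 41 (S, w=110) → cum 325  ≥ 217 → median here
  mile 61 (T, w=60) → cum 385
  mile 64 (U, w=25) → cum 410
  mile 76 (V, w=20) → cum 430
  mile 99 (W, w=4) → cum 434
Optimal location: mile 41.

x = 41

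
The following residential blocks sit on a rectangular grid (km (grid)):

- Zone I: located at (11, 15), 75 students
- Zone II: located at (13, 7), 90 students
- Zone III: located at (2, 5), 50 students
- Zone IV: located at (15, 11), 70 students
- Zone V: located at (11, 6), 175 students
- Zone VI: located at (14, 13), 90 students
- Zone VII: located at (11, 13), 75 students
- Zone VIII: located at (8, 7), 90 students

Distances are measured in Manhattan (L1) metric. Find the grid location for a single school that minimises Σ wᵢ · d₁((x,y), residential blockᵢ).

Manhattan distance separates: Σwᵢ(|x−xᵢ|+|y−yᵢ|) = Σwᵢ|x−xᵢ| + Σwᵢ|y−yᵢ|, so x and y are optimised independently as 1-D weighted medians.
Total weight W = 715; half = 357.5.
x-coordinate, sorted with cumulative weight:
  x=2 (Zone III, w=50) cum 50
  x=8 (Zone VIII, w=90) cum 140
  x=11 (Zone I, w=75) cum 215
  x=11 (Zone V, w=175) cum 390  ← median
  x=11 (Zone VII, w=75) cum 465
  x=13 (Zone II, w=90) cum 555
  x=14 (Zone VI, w=90) cum 645
  x=15 (Zone IV, w=70) cum 715
⇒ x* = 11
y-coordinate, sorted with cumulative weight:
  y=5 (Zone III, w=50) cum 50
  y=6 (Zone V, w=175) cum 225
  y=7 (Zone II, w=90) cum 315
  y=7 (Zone VIII, w=90) cum 405  ← median
  y=11 (Zone IV, w=70) cum 475
  y=13 (Zone VI, w=90) cum 565
  y=13 (Zone VII, w=75) cum 640
  y=15 (Zone I, w=75) cum 715
⇒ y* = 7

(11, 7)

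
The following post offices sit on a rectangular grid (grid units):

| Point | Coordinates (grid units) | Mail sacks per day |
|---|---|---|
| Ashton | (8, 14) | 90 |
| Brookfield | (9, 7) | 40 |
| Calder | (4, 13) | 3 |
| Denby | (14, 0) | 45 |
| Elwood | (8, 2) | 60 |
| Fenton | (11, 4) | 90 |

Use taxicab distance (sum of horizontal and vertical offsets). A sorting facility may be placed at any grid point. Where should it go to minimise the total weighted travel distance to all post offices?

(9, 4)

Manhattan distance separates: Σwᵢ(|x−xᵢ|+|y−yᵢ|) = Σwᵢ|x−xᵢ| + Σwᵢ|y−yᵢ|, so x and y are optimised independently as 1-D weighted medians.
Total weight W = 328; half = 164.
x-coordinate, sorted with cumulative weight:
  x=4 (Calder, w=3) cum 3
  x=8 (Ashton, w=90) cum 93
  x=8 (Elwood, w=60) cum 153
  x=9 (Brookfield, w=40) cum 193  ← median
  x=11 (Fenton, w=90) cum 283
  x=14 (Denby, w=45) cum 328
⇒ x* = 9
y-coordinate, sorted with cumulative weight:
  y=0 (Denby, w=45) cum 45
  y=2 (Elwood, w=60) cum 105
  y=4 (Fenton, w=90) cum 195  ← median
  y=7 (Brookfield, w=40) cum 235
  y=13 (Calder, w=3) cum 238
  y=14 (Ashton, w=90) cum 328
⇒ y* = 4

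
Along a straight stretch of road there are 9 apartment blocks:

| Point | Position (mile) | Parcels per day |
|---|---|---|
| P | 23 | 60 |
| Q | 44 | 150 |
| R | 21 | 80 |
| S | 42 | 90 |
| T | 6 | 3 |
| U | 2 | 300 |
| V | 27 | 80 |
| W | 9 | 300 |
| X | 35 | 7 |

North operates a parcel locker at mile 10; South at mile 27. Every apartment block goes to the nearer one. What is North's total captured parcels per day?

The indifferent point is the midpoint (10+27)/2 = 18.5; apartment blocks left of it (closer to North at 10) go to North, those right go to South.
  U at 2 (w=300) → North
  T at 6 (w=3) → North
  W at 9 (w=300) → North
  R at 21 (w=80) → South
  P at 23 (w=60) → South
  V at 27 (w=80) → South
  X at 35 (w=7) → South
  S at 42 (w=90) → South
  Q at 44 (w=150) → South
North captures 603; South captures 467.

603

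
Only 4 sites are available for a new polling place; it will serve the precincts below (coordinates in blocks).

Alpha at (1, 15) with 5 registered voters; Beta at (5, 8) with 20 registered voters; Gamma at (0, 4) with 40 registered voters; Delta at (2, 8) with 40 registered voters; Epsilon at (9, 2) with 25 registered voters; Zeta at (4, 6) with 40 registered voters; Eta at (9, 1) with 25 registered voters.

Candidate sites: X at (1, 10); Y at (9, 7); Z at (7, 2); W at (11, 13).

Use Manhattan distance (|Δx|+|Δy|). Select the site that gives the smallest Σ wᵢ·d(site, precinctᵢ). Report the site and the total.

Total weighted distance at each candidate:
  X (1, 10): total = 1650
  Y (9, 7): total = 1495
  Z (7, 2): total = 1460
  W (11, 13): total = 2875
Minimum is at Z with total 1460 blocks.

Z, total 1460 blocks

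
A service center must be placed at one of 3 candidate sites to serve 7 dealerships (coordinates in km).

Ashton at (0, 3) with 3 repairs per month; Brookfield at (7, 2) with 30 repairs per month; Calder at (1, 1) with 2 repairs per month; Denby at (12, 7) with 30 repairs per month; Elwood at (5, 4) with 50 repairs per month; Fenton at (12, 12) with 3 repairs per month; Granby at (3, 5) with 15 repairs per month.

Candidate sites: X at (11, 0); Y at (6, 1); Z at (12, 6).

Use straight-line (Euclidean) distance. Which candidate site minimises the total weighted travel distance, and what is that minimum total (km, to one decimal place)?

Total weighted distance at each candidate:
  X (11, 0): total = 938.8
  Y (6, 1): total = 596.7
  Z (12, 6): total = 801.2
Minimum is at Y with total 596.7 km.

Y, total 596.7 km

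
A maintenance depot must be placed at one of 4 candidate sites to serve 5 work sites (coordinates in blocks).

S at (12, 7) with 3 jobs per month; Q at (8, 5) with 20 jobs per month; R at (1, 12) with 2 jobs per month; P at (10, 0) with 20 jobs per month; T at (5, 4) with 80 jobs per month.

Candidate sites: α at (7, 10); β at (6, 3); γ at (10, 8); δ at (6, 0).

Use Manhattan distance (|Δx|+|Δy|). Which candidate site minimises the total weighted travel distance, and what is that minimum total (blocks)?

β, total 438 blocks

Total weighted distance at each candidate:
  α (7, 10): total = 1060
  β (6, 3): total = 438
  γ (10, 8): total = 1015
  δ (6, 0): total = 693
Minimum is at β with total 438 blocks.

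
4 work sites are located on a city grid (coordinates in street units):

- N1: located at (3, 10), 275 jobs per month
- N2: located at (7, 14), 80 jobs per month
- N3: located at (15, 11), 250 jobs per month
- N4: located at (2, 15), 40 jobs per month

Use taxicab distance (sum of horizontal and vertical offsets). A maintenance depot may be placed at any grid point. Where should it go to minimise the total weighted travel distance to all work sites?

(7, 11)

Manhattan distance separates: Σwᵢ(|x−xᵢ|+|y−yᵢ|) = Σwᵢ|x−xᵢ| + Σwᵢ|y−yᵢ|, so x and y are optimised independently as 1-D weighted medians.
Total weight W = 645; half = 322.5.
x-coordinate, sorted with cumulative weight:
  x=2 (N4, w=40) cum 40
  x=3 (N1, w=275) cum 315
  x=7 (N2, w=80) cum 395  ← median
  x=15 (N3, w=250) cum 645
⇒ x* = 7
y-coordinate, sorted with cumulative weight:
  y=10 (N1, w=275) cum 275
  y=11 (N3, w=250) cum 525  ← median
  y=14 (N2, w=80) cum 605
  y=15 (N4, w=40) cum 645
⇒ y* = 11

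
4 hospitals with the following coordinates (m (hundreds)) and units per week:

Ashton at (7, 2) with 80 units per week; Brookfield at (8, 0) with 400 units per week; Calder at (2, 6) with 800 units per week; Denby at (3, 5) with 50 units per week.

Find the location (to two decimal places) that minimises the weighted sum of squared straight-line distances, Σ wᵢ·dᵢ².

(4.14, 3.92)

The minimiser of Σwᵢ‖p−pᵢ‖² is the weighted centroid p* = (Σwᵢpᵢ)/(Σwᵢ).
Σwᵢ = 1330.
Σwᵢxᵢ = 80·7 + 400·8 + 800·2 + 50·3 = 5510.
Σwᵢyᵢ = 80·2 + 400·0 + 800·6 + 50·5 = 5210.
x* = 5510/1330 = 4.14, y* = 5210/1330 = 3.92.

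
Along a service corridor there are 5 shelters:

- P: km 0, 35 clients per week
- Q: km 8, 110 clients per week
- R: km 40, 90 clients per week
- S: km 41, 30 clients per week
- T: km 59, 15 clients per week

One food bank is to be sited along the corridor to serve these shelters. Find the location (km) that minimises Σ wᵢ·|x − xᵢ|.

x = 8

For a sum of weighted absolute distances on a line, the optimum is the weighted median (not the mean). Total weight W = 280; half-weight = 140.
Sort by position and accumulate weight:
  km 0 (P, w=35) → cum 35
  km 8 (Q, w=110) → cum 145  ≥ 140 → median here
  km 40 (R, w=90) → cum 235
  km 41 (S, w=30) → cum 265
  km 59 (T, w=15) → cum 280
Optimal location: km 8.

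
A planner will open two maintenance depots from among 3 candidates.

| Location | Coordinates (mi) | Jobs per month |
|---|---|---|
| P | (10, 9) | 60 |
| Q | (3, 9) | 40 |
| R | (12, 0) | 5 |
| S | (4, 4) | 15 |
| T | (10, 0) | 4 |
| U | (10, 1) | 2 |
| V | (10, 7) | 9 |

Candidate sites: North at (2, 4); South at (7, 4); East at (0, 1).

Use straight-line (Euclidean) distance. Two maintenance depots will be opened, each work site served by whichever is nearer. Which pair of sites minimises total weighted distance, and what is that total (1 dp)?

Evaluate every pair (each demand assigned to the nearer of the two):
  {North, South}: total = 682.5
  {South, East}: total = 749.7
  {North, East}: total = 983.6
Best pair: {North, South} with total 682.5.

{North, South}, total 682.5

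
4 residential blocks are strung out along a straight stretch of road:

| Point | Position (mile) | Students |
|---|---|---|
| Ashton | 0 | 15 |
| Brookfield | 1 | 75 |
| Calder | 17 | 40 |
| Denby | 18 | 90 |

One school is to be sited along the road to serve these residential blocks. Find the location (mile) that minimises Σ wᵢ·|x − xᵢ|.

x = 17

For a sum of weighted absolute distances on a line, the optimum is the weighted median (not the mean). Total weight W = 220; half-weight = 110.
Sort by position and accumulate weight:
  mile 0 (Ashton, w=15) → cum 15
  mile 1 (Brookfield, w=75) → cum 90
  mile 17 (Calder, w=40) → cum 130  ≥ 110 → median here
  mile 18 (Denby, w=90) → cum 220
Optimal location: mile 17.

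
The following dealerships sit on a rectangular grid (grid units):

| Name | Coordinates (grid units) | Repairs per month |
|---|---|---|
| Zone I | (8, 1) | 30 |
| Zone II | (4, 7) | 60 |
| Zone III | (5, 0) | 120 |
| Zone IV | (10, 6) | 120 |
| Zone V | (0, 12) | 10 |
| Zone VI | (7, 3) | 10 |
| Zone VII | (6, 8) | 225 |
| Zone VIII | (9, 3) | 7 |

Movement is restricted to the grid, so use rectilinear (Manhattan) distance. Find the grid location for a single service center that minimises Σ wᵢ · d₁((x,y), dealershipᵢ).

(6, 7)

Manhattan distance separates: Σwᵢ(|x−xᵢ|+|y−yᵢ|) = Σwᵢ|x−xᵢ| + Σwᵢ|y−yᵢ|, so x and y are optimised independently as 1-D weighted medians.
Total weight W = 582; half = 291.
x-coordinate, sorted with cumulative weight:
  x=0 (Zone V, w=10) cum 10
  x=4 (Zone II, w=60) cum 70
  x=5 (Zone III, w=120) cum 190
  x=6 (Zone VII, w=225) cum 415  ← median
  x=7 (Zone VI, w=10) cum 425
  x=8 (Zone I, w=30) cum 455
  x=9 (Zone VIII, w=7) cum 462
  x=10 (Zone IV, w=120) cum 582
⇒ x* = 6
y-coordinate, sorted with cumulative weight:
  y=0 (Zone III, w=120) cum 120
  y=1 (Zone I, w=30) cum 150
  y=3 (Zone VI, w=10) cum 160
  y=3 (Zone VIII, w=7) cum 167
  y=6 (Zone IV, w=120) cum 287
  y=7 (Zone II, w=60) cum 347  ← median
  y=8 (Zone VII, w=225) cum 572
  y=12 (Zone V, w=10) cum 582
⇒ y* = 7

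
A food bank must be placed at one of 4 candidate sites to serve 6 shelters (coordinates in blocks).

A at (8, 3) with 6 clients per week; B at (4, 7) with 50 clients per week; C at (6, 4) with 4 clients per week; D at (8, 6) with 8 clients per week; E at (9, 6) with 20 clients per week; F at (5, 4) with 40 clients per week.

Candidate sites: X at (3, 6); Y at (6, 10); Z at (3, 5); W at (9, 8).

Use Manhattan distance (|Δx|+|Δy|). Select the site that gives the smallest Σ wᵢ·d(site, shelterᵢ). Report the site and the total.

X, total 488 blocks

Total weighted distance at each candidate:
  X (3, 6): total = 488
  Y (6, 10): total = 796
  Z (3, 5): total = 516
  W (9, 8): total = 748
Minimum is at X with total 488 blocks.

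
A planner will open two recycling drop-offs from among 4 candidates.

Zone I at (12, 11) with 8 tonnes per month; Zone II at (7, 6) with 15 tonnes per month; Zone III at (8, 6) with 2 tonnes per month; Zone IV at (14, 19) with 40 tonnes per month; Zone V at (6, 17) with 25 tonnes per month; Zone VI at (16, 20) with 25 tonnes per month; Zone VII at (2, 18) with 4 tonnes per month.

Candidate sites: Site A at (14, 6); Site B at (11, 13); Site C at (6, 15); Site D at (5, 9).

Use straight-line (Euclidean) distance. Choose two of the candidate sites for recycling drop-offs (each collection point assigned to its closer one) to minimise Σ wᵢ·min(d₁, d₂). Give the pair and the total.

{Site B, Site C}, total 707.4

Evaluate every pair (each demand assigned to the nearer of the two):
  {Site B, Site C}: total = 707.4
  {Site B, Site D}: total = 761.9
  {Site A, Site B}: total = 819.5
  {Site C, Site D}: total = 827.5
  {Site A, Site C}: total = 867.4
  {Site A, Site D}: total = 1218.7
Best pair: {Site B, Site C} with total 707.4.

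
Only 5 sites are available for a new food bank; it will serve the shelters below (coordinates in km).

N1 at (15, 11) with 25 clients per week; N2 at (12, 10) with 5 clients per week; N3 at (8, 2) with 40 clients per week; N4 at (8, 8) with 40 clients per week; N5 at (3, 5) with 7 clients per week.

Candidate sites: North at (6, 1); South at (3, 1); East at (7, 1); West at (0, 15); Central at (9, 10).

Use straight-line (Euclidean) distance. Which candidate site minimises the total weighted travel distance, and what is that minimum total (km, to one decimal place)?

Central, total 633.7 km

Total weighted distance at each candidate:
  North (6, 1): total = 806.1
  South (3, 1): total = 1030.2
  East (7, 1): total = 750.6
  West (0, 15): total = 1562.0
  Central (9, 10): total = 633.7
Minimum is at Central with total 633.7 km.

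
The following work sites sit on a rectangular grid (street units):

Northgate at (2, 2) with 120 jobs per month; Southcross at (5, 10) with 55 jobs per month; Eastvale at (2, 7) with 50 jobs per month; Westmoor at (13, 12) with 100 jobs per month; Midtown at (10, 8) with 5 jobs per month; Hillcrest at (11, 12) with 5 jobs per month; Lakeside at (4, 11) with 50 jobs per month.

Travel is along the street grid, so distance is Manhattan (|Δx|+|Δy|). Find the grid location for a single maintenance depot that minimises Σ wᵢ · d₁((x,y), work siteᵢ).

Manhattan distance separates: Σwᵢ(|x−xᵢ|+|y−yᵢ|) = Σwᵢ|x−xᵢ| + Σwᵢ|y−yᵢ|, so x and y are optimised independently as 1-D weighted medians.
Total weight W = 385; half = 192.5.
x-coordinate, sorted with cumulative weight:
  x=2 (Northgate, w=120) cum 120
  x=2 (Eastvale, w=50) cum 170
  x=4 (Lakeside, w=50) cum 220  ← median
  x=5 (Southcross, w=55) cum 275
  x=10 (Midtown, w=5) cum 280
  x=11 (Hillcrest, w=5) cum 285
  x=13 (Westmoor, w=100) cum 385
⇒ x* = 4
y-coordinate, sorted with cumulative weight:
  y=2 (Northgate, w=120) cum 120
  y=7 (Eastvale, w=50) cum 170
  y=8 (Midtown, w=5) cum 175
  y=10 (Southcross, w=55) cum 230  ← median
  y=11 (Lakeside, w=50) cum 280
  y=12 (Westmoor, w=100) cum 380
  y=12 (Hillcrest, w=5) cum 385
⇒ y* = 10

(4, 10)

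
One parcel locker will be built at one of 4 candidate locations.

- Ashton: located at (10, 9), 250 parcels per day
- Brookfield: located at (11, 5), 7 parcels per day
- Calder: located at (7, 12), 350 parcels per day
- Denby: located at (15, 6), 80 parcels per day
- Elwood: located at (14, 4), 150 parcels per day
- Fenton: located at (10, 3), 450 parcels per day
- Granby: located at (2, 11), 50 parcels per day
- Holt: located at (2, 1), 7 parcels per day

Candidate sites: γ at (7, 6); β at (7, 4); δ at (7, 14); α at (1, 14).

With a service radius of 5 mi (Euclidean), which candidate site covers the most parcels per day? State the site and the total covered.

γ, covering 707

Coverage radius r = 5 mi; a point is covered iff (Δx)²+(Δy)² ≤ 5² = 25.
  γ (7, 6): covers {Ashton, Brookfield, Fenton} → 707
  β (7, 4): covers {Brookfield, Fenton} → 457
  δ (7, 14): covers {Calder} → 350
  α (1, 14): covers {Granby} → 50
Maximum coverage at γ: 707 parcels per day.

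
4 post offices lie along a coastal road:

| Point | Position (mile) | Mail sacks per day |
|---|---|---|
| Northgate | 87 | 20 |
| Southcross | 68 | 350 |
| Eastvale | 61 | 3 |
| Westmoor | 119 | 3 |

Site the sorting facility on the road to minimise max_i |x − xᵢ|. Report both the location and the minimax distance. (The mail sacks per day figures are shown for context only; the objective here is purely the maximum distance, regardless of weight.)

The 1-center on a line is the midpoint of the two extreme points: leftmost at 61, rightmost at 119.
Optimal location = (61 + 119)/2 = 90; maximum distance = (119 − 61)/2 = 29.

location 90, max distance 29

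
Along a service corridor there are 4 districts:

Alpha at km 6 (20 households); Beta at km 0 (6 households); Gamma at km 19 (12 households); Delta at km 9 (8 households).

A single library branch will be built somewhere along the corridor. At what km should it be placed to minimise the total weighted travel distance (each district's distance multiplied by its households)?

x = 6

For a sum of weighted absolute distances on a line, the optimum is the weighted median (not the mean). Total weight W = 46; half-weight = 23.
Sort by position and accumulate weight:
  km 0 (Beta, w=6) → cum 6
  km 6 (Alpha, w=20) → cum 26  ≥ 23 → median here
  km 9 (Delta, w=8) → cum 34
  km 19 (Gamma, w=12) → cum 46
Optimal location: km 6.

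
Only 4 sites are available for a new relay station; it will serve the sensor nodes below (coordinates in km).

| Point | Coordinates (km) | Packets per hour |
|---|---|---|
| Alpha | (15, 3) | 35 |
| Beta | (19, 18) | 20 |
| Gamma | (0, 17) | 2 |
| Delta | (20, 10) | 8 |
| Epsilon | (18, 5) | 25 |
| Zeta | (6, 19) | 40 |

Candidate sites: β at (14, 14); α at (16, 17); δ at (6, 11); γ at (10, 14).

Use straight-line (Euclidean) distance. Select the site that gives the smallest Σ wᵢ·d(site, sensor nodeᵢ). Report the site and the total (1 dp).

Total weighted distance at each candidate:
  β (14, 14): total = 1224.6
  α (16, 17): total = 1363.1
  δ (6, 11): total = 1501.4
  γ (10, 14): total = 1284.1
Minimum is at β with total 1224.6 km.

β, total 1224.6 km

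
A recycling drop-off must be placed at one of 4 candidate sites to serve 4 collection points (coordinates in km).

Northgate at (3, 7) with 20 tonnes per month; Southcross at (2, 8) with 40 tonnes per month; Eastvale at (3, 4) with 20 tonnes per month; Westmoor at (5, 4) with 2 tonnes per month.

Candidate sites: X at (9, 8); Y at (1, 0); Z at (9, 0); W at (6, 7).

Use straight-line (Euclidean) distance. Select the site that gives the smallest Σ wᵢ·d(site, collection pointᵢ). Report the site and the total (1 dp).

Total weighted distance at each candidate:
  X (9, 8): total = 557.2
  Y (1, 0): total = 568.8
  Z (9, 0): total = 765.1
  W (6, 7): total = 316.1
Minimum is at W with total 316.1 km.

W, total 316.1 km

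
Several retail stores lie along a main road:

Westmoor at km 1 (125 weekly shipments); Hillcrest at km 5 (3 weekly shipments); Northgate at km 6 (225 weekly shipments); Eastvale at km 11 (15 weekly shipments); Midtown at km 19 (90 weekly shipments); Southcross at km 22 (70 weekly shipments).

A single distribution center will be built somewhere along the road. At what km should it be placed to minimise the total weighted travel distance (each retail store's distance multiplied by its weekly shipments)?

x = 6

For a sum of weighted absolute distances on a line, the optimum is the weighted median (not the mean). Total weight W = 528; half-weight = 264.
Sort by position and accumulate weight:
  km 1 (Westmoor, w=125) → cum 125
  km 5 (Hillcrest, w=3) → cum 128
  km 6 (Northgate, w=225) → cum 353  ≥ 264 → median here
  km 11 (Eastvale, w=15) → cum 368
  km 19 (Midtown, w=90) → cum 458
  km 22 (Southcross, w=70) → cum 528
Optimal location: km 6.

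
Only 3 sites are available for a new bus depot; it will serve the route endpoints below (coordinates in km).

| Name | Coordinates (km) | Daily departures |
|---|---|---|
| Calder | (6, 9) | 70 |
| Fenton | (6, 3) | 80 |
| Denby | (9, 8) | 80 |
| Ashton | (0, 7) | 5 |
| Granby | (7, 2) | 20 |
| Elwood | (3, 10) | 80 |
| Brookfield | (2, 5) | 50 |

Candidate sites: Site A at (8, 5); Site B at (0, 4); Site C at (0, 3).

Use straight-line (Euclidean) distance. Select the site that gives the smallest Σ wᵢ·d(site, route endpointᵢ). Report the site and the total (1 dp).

Total weighted distance at each candidate:
  Site A (8, 5): total = 1762.5
  Site B (0, 4): total = 2630.3
  Site C (0, 3): total = 2809.7
Minimum is at Site A with total 1762.5 km.

Site A, total 1762.5 km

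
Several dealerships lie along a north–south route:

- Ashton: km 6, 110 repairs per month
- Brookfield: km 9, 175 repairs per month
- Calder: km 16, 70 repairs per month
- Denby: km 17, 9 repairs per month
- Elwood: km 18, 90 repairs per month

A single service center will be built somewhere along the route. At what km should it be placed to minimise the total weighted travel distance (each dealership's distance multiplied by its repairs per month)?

For a sum of weighted absolute distances on a line, the optimum is the weighted median (not the mean). Total weight W = 454; half-weight = 227.
Sort by position and accumulate weight:
  km 6 (Ashton, w=110) → cum 110
  km 9 (Brookfield, w=175) → cum 285  ≥ 227 → median here
  km 16 (Calder, w=70) → cum 355
  km 17 (Denby, w=9) → cum 364
  km 18 (Elwood, w=90) → cum 454
Optimal location: km 9.

x = 9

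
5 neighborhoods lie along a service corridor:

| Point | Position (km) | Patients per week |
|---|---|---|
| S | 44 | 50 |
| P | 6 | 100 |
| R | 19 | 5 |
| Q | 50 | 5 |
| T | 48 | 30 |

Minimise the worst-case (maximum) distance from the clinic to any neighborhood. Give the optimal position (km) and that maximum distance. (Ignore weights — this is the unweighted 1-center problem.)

location 28, max distance 22

The 1-center on a line is the midpoint of the two extreme points: leftmost at 6, rightmost at 50.
Optimal location = (6 + 50)/2 = 28; maximum distance = (50 − 6)/2 = 22.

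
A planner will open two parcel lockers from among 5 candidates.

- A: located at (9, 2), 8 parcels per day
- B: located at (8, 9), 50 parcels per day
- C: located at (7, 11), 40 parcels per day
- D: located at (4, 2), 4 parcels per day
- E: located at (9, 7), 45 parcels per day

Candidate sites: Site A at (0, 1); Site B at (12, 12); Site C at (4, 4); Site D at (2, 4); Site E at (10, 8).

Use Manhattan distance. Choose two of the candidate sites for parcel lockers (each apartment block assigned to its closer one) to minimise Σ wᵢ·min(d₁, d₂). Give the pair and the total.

Evaluate every pair (each demand assigned to the nearer of the two):
  {Site C, Site E}: total = 544
  {Site D, Site E}: total = 552
  {Site A, Site E}: total = 556
  {Site B, Site E}: total = 584
  {Site B, Site C}: total = 1014
  {Site B, Site D}: total = 1038
  {Site A, Site B}: total = 1050
  {Site A, Site C}: total = 1274
  {Site C, Site D}: total = 1274
  {Site A, Site D}: total = 1568
Best pair: {Site C, Site E} with total 544.

{Site C, Site E}, total 544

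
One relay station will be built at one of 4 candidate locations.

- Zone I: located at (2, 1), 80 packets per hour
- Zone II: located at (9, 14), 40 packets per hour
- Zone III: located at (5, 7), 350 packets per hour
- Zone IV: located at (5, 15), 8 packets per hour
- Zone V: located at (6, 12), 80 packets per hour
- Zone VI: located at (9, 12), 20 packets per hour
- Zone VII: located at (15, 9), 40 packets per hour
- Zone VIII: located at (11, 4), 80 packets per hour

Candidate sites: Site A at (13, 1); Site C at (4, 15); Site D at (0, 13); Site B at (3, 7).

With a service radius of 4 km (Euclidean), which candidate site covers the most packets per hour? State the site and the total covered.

Coverage radius r = 4 km; a point is covered iff (Δx)²+(Δy)² ≤ 4² = 16.
  Site A (13, 1): covers {Zone VIII} → 80
  Site C (4, 15): covers {Zone IV, Zone V} → 88
  Site D (0, 13): covers {none} → 0
  Site B (3, 7): covers {Zone III} → 350
Maximum coverage at Site B: 350 packets per hour.

Site B, covering 350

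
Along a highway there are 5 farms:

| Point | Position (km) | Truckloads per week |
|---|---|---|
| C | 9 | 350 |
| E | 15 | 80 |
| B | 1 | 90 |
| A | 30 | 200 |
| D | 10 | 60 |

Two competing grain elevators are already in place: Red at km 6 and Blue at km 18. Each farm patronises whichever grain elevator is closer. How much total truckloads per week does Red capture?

500

The indifferent point is the midpoint (6+18)/2 = 12; farms left of it (closer to Red at 6) go to Red, those right go to Blue.
  B at 1 (w=90) → Red
  C at 9 (w=350) → Red
  D at 10 (w=60) → Red
  E at 15 (w=80) → Blue
  A at 30 (w=200) → Blue
Red captures 500; Blue captures 280.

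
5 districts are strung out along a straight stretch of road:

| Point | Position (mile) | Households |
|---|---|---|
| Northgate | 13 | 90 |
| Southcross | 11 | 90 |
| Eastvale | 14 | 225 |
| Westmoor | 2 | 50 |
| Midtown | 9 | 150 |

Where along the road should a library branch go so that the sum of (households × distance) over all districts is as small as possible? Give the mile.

x = 13

For a sum of weighted absolute distances on a line, the optimum is the weighted median (not the mean). Total weight W = 605; half-weight = 302.5.
Sort by position and accumulate weight:
  mile 2 (Westmoor, w=50) → cum 50
  mile 9 (Midtown, w=150) → cum 200
  mile 11 (Southcross, w=90) → cum 290
  mile 13 (Northgate, w=90) → cum 380  ≥ 302.5 → median here
  mile 14 (Eastvale, w=225) → cum 605
Optimal location: mile 13.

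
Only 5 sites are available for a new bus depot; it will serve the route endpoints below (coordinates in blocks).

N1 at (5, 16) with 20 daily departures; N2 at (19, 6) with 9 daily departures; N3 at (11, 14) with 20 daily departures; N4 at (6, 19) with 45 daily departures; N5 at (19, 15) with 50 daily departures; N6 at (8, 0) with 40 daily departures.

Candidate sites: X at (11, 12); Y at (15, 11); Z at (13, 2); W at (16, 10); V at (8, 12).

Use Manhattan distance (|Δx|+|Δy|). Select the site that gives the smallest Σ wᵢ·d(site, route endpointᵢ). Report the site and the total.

V, total 1978 blocks

Total weighted distance at each candidate:
  X (11, 12): total = 2056
  Y (15, 11): total = 2406
  Z (13, 2): total = 3120
  W (16, 10): total = 2558
  V (8, 12): total = 1978
Minimum is at V with total 1978 blocks.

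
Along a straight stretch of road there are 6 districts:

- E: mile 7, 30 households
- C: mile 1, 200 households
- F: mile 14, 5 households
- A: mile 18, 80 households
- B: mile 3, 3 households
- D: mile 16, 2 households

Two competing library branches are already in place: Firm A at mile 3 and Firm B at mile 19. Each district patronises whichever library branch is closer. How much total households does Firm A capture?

233

The indifferent point is the midpoint (3+19)/2 = 11; districts left of it (closer to Firm A at 3) go to Firm A, those right go to Firm B.
  C at 1 (w=200) → Firm A
  B at 3 (w=3) → Firm A
  E at 7 (w=30) → Firm A
  F at 14 (w=5) → Firm B
  D at 16 (w=2) → Firm B
  A at 18 (w=80) → Firm B
Firm A captures 233; Firm B captures 87.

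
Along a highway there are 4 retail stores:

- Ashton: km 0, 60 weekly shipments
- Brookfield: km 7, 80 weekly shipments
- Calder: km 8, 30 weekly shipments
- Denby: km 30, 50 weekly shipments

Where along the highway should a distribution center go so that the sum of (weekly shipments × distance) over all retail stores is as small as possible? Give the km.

x = 7

For a sum of weighted absolute distances on a line, the optimum is the weighted median (not the mean). Total weight W = 220; half-weight = 110.
Sort by position and accumulate weight:
  km 0 (Ashton, w=60) → cum 60
  km 7 (Brookfield, w=80) → cum 140  ≥ 110 → median here
  km 8 (Calder, w=30) → cum 170
  km 30 (Denby, w=50) → cum 220
Optimal location: km 7.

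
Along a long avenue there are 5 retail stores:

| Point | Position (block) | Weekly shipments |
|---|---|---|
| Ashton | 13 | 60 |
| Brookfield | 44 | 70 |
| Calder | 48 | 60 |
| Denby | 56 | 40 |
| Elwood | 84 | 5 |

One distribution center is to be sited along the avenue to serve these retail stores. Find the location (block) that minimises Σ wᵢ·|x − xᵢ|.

For a sum of weighted absolute distances on a line, the optimum is the weighted median (not the mean). Total weight W = 235; half-weight = 117.5.
Sort by position and accumulate weight:
  block 13 (Ashton, w=60) → cum 60
  block 44 (Brookfield, w=70) → cum 130  ≥ 117.5 → median here
  block 48 (Calder, w=60) → cum 190
  block 56 (Denby, w=40) → cum 230
  block 84 (Elwood, w=5) → cum 235
Optimal location: block 44.

x = 44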